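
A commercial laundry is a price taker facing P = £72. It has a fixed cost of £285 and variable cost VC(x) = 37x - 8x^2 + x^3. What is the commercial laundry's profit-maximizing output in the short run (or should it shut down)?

Produce at x = 7

From TC, MC = TC'(x) = 37 - 16x + 3x^2 and AVC = VC/x = 37 - 8x + x^2.
AVC hits its minimum where MC = AVC, at x = 4, giving min AVC = 37 - 8·4 + 4^2 = £21.
Since P = £72 ≥ min AVC = £21, price covers variable cost and the firm should produce.
Solving P = MC: -35 - 16x + 3x^2 = 0 ⇒ x = -5/3 or 7. On the upward-sloping branch, x* = 7.
Check: AVC at x = 7 is £30 ≤ P, so revenue covers variable cost.
Profit = P·x − TC = 72·7 − 495 = £9.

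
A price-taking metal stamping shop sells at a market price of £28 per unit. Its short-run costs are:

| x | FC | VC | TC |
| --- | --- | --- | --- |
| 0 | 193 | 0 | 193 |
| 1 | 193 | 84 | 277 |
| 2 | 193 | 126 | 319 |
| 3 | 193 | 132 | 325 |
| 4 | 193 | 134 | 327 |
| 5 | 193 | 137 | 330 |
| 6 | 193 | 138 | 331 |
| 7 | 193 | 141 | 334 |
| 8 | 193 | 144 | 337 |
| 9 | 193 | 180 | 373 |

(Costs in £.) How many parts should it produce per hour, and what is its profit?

x = 8; profit = -£113

Tabulate TR − TC: x=0: -193; x=1: -249; x=2: -263; x=3: -241; x=4: -215; x=5: -190; x=6: -163; x=7: -138; x=8: -113; x=9: -121.
Profit is maximized at x = 8. AVC there is 144/8 = £18 ≤ P, so producing beats shutting down (which would give -£193).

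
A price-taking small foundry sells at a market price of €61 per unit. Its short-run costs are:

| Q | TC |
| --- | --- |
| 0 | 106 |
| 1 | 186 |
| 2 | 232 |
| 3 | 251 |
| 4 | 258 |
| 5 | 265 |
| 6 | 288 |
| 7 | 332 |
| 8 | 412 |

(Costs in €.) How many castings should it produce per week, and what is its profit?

Q = 7; profit = €95

Profit at each row (π = 61Q − TC): Q=0: -106; Q=1: -125; Q=2: -110; Q=3: -68; Q=4: -14; Q=5: 40; Q=6: 78; Q=7: 95; Q=8: 76.
Profit is maximized at Q = 7. AVC there is 226/7 = €32.29 ≤ P, so producing beats shutting down (which would give -€106).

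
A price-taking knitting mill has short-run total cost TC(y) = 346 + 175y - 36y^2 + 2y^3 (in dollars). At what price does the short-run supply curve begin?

Short-run supply begins at min AVC. From VC = 175y - 36y^2 + 2y^3, AVC = 175 - 36y + 2y^2.
dAVC/dy = -36 + 4y = 0 gives y = 9. min AVC = 175 - 36·9 + 2·9^2 = 13.
So the shutdown price is $13.

$13 per unit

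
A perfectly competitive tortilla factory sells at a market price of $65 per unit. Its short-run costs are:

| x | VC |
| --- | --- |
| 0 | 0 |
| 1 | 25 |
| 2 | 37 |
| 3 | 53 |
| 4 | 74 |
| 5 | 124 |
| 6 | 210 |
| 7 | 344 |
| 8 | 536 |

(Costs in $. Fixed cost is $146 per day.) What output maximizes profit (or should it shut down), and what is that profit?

x = 5; profit = $55

Tabulate TR − TC: x=0: -146; x=1: -106; x=2: -53; x=3: -4; x=4: 40; x=5: 55; x=6: 34; x=7: -35; x=8: -162.
Profit is maximized at x = 5. AVC there is 124/5 = $24.80 ≤ P, so producing beats shutting down (which would give -$146).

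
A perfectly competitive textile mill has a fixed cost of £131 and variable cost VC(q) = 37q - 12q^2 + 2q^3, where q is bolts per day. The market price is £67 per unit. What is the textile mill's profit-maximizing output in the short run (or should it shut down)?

Produce at q = 5

From TC, MC = TC'(q) = 37 - 24q + 6q^2 and AVC = VC/q = 37 - 12q + 2q^2.
AVC hits its minimum where MC = AVC, at q = 3, giving min AVC = 37 - 12·3 + 2·3^2 = £19.
Since P = £67 ≥ min AVC = £19, price covers variable cost and the firm should produce.
Solving P = MC: -30 - 24q + 6q^2 = 0 ⇒ q = -1 or 5. On the upward-sloping branch, q* = 5.
Check: AVC at q = 5 is £27 ≤ P, so revenue covers variable cost.
Profit = P·q − TC = 67·5 − 266 = £69.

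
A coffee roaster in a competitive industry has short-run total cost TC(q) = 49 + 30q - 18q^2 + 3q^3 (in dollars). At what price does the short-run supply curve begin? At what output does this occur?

$3 per unit, at q = 3

Short-run supply begins at min AVC. From VC = 30q - 18q^2 + 3q^3, AVC = 30 - 18q + 3q^2.
dAVC/dq = -18 + 6q = 0 gives q = 3. min AVC = 30 - 18·3 + 3·3^2 = 3.
The firm shuts down for any P below $3.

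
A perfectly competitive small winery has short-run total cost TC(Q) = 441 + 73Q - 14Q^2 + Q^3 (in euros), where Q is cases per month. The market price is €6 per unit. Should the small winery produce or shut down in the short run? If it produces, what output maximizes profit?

Strip out fixed cost: VC = 73Q - 14Q^2 + Q^3. Then AVC = 73 - 14Q + Q^2 and MC = 73 - 28Q + 3Q^2.
AVC is minimized where dAVC/dQ = -14 + 2Q = 0, at Q = 7; min AVC = 73 - 14·7 + 7^2 = €24.
Since P = €6 < min AVC = €24, price fails to cover variable cost at any output.
The firm minimizes its loss by shutting down and losing only its fixed cost of €441.

Shut down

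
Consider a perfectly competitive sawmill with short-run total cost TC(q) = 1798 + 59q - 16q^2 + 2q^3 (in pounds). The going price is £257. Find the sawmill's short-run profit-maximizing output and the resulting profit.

AVC = 59 - 16q + 2q^2 has its minimum £27 at q = 4; price £257 clears that bar, so the firm operates.
With MC = 59 - 32q + 6q^2, P = MC on the upward-sloping part at q* = 9.
TR = 257·9 = 2313. TC = 1798 + 693 = 2491. Profit = 2313 − 2491 = -£178.
By producing, the firm covers all variable cost plus £1620 of fixed cost; shutting down would lose the full £1798.

Profit = -£178 at q = 9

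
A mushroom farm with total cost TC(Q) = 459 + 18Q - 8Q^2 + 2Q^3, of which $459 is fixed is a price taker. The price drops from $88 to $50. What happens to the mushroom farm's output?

AVC = 18 - 8Q + 2Q^2, minimized at Q = 2 where min AVC = $10. MC = 18 - 16Q + 6Q^2.
With P = $88 above the shutdown price, P = MC gives Q = 5.
At P = $50 ≥ min AVC, set P = MC: Q = 4. The firm stays open but cuts output.

Output falls from 5 to 4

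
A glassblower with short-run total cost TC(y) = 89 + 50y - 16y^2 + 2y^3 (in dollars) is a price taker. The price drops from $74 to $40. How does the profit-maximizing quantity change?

MC = 50 - 32y + 6y^2; the shutdown threshold is min AVC = $18 (at y = 4).
With P = $74 above the shutdown price, P = MC gives y = 6.
At P = $40 ≥ min AVC, set P = MC: y = 5. The firm stays open but cuts output.

Output falls from 6 to 5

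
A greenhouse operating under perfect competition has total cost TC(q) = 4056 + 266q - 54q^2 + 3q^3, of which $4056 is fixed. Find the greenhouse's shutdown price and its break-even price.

Shutdown price = min AVC. AVC = 266 - 54q + 3q^2, with vertex at q = 9 and minimum $23.
ATC = 4056/q + 266 - 54q + 3q^2. Setting dATC/dq = −4056/q^2 − 54 + 6q = 0 gives q = 13 (since 6·13^3 − 54·13^2 = 4056).
min ATC = 4056/13 + 266 − 54·13 + 3·13^2 = $383. That is the break-even price.
For $23 ≤ P < $383 the firm produces at a loss; below $23 it shuts down.

Shutdown price = $23; break-even price = $383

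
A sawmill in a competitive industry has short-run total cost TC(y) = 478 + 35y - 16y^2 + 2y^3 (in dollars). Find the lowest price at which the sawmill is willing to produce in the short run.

The firm shuts down when price falls below the minimum of average variable cost. AVC = VC/y = 35 - 16y + 2y^2.
At the minimum of AVC, MC = AVC. MC = 35 - 32y + 6y^2; setting MC = AVC gives 4y^2 - 16y = 0, so y = 4. min AVC = 3.
The firm shuts down for any P below $3.

$3 per unit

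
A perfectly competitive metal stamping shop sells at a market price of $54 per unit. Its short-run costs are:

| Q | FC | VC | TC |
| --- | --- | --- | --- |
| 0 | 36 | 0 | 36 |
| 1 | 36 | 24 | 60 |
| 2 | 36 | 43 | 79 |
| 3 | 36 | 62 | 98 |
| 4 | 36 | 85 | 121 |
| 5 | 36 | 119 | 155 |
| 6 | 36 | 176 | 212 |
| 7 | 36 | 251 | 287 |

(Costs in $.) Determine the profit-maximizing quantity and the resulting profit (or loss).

Tabulate TR − TC: Q=0: -36; Q=1: -6; Q=2: 29; Q=3: 64; Q=4: 95; Q=5: 115; Q=6: 112; Q=7: 91.
Profit is maximized at Q = 5. AVC there is 119/5 = $23.80 ≤ P, so producing beats shutting down (which would give -$36).

Q = 5; profit = $115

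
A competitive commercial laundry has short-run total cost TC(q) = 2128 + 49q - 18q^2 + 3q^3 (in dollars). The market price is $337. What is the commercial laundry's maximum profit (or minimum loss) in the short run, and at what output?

Profit = -$208 at q = 8

AVC = 49 - 18q + 3q^2; min AVC = $22 at q = 3. Since P = $337 ≥ min AVC, the firm produces.
With MC = 49 - 36q + 9q^2, P = MC on the upward-sloping part at q* = 8.
TR = 337·8 = 2696. TC = 2128 + 776 = 2904. Profit = 2696 − 2904 = -$208.
Shutting down would mean losing the fixed cost of $2128, so operating at a loss of $208 is better by $1920.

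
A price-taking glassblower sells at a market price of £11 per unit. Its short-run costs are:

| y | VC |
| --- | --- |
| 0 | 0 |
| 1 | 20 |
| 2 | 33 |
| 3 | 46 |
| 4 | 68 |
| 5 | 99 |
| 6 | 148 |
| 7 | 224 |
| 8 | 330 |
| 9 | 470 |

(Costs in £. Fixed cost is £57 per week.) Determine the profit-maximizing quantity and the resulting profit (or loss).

y = 0 (shut down); profit = -£57

Profit at each row (π = 11y − TC): y=0: -57; y=1: -66; y=2: -68; y=3: -70; y=4: -81; y=5: -101; y=6: -139; y=7: -204; y=8: -299; y=9: -428.
Profit is highest at y = 0. Equivalently, the lowest AVC in the table is 46/3 ≈ £15.33 at y = 3, and P = £11 falls below it — price never covers variable cost, so the firm shuts down and loses only its fixed cost.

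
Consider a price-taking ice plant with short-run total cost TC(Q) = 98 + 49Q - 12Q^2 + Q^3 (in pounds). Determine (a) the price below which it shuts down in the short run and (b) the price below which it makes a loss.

Shutdown price = £13; break-even price = £28

Shutdown price = min AVC. AVC = 49 - 12Q + Q^2, with vertex at Q = 6 and minimum £13.
ATC = 98/Q + 49 - 12Q + Q^2. Setting dATC/dQ = −98/Q^2 − 12 + 2Q = 0 gives Q = 7 (since 2·7^3 − 12·7^2 = 98).
min ATC = 98/7 + 49 − 12·7 + 7^2 = £28. That is the break-even price.
Between these two prices the firm operates at a loss; above £28 it earns a profit.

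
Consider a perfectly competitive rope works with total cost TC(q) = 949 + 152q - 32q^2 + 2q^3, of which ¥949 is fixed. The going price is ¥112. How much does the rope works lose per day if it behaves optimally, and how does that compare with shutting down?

AVC = 152 - 32q + 2q^2 has its minimum ¥24 at q = 8; price ¥112 clears that bar, so the firm operates.
MC = 152 - 64q + 6q^2. Setting P = MC and taking the root on the rising branch gives q* = 10.
TR = 112·10 = 1120. TC = 949 + 320 = 1269. Profit = 1120 − 1269 = -¥149.
That loss of ¥149 beats the ¥949 the firm would lose by shutting down; producing recovers ¥800 of fixed cost.

Profit = -¥149 at q = 10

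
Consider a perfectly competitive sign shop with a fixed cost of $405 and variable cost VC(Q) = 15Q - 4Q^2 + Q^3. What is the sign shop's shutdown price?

The shutdown price is the minimum of AVC. VC = 15Q - 4Q^2 + Q^3, so AVC = 15 - 4Q + Q^2.
dAVC/dQ = -4 + 2Q = 0 gives Q = 2. min AVC = 15 - 4·2 + 2^2 = 11.
The firm shuts down for any P below $11.

$11 per unit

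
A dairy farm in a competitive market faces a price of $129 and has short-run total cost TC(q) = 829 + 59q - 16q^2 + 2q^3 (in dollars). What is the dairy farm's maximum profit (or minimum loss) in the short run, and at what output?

Profit = -$241 at q = 7

AVC = 59 - 16q + 2q^2 has its minimum $27 at q = 4; price $129 clears that bar, so the firm operates.
MC = 59 - 32q + 6q^2. Setting P = MC and taking the root on the rising branch gives q* = 7.
TR = 129·7 = 903. TC = 829 + 315 = 1144. Profit = 903 − 1144 = -$241.
Shutting down would mean losing the fixed cost of $829, so operating at a loss of $241 is better by $588.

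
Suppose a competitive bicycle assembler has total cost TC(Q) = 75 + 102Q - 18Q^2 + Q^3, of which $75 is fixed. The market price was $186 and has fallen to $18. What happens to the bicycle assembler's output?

Output falls from 14 to 0 (the firm shuts down)

MC = 102 - 36Q + 3Q^2; the shutdown threshold is min AVC = $21 (at Q = 9).
At P = $186 ≥ min AVC, set P = MC on the rising branch: Q = 14.
At P = $18 < min AVC = $21, price no longer covers variable cost at any output, so the firm shuts down: Q = 0.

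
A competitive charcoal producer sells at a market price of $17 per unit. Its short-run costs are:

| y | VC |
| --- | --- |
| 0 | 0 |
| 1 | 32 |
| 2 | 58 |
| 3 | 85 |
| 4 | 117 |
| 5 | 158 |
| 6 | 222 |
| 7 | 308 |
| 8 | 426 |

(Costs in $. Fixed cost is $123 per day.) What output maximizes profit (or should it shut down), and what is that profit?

Profit at each row (π = 17y − TC): y=0: -123; y=1: -138; y=2: -147; y=3: -157; y=4: -172; y=5: -196; y=6: -243; y=7: -312; y=8: -413.
Profit is highest at y = 0. Equivalently, the lowest AVC in the table is 85/3 ≈ $28.33 at y = 3, and P = $17 falls below it — price never covers variable cost, so the firm shuts down and loses only its fixed cost.

y = 0 (shut down); profit = -$123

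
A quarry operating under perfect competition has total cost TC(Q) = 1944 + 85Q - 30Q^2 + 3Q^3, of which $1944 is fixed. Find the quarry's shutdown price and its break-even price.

Shutdown price = $10; break-even price = $274

AVC = 85 - 30Q + 3Q^2; minimized at Q = 5, giving min AVC = $10. That is the shutdown price.
ATC = 1944/Q + 85 - 30Q + 3Q^2. Setting dATC/dQ = −1944/Q^2 − 30 + 6Q = 0 gives Q = 9 (since 6·9^3 − 30·9^2 = 1944).
min ATC = 1944/9 + 85 − 30·9 + 3·9^2 = $274. That is the break-even price.
For $10 ≤ P < $274 the firm produces at a loss; below $10 it shuts down.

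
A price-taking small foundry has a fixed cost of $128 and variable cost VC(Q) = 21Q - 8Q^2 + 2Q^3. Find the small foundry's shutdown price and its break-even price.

Shutdown price = $13; break-even price = $53

AVC = 21 - 8Q + 2Q^2; minimized at Q = 2, giving min AVC = $13. That is the shutdown price.
ATC = 128/Q + 21 - 8Q + 2Q^2. Setting dATC/dQ = −128/Q^2 − 8 + 4Q = 0 gives Q = 4 (since 4·4^3 − 8·4^2 = 128).
min ATC = 128/4 + 21 − 8·4 + 2·4^2 = $53. That is the break-even price.
Between these two prices the firm operates at a loss; above $53 it earns a profit.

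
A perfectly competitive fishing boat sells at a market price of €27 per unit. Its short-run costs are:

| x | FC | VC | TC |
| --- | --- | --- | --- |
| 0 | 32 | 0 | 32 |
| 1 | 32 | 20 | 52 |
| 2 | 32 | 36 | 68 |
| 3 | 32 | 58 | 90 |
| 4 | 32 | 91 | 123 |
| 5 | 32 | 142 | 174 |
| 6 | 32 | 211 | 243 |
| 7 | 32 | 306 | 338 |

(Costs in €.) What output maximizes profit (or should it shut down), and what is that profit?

Profit at each row (π = 27x − TC): x=0: -32; x=1: -25; x=2: -14; x=3: -9; x=4: -15; x=5: -39; x=6: -81; x=7: -149.
Profit is maximized at x = 3. AVC there is 58/3 = €19.33 ≤ P, so producing beats shutting down (which would give -€32).

x = 3; profit = -€9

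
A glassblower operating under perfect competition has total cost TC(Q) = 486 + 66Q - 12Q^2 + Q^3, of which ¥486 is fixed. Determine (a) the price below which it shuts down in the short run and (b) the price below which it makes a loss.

AVC = 66 - 12Q + Q^2; minimized at Q = 6, giving min AVC = ¥30. That is the shutdown price.
ATC = 486/Q + 66 - 12Q + Q^2. Setting dATC/dQ = −486/Q^2 − 12 + 2Q = 0 gives Q = 9 (since 2·9^3 − 12·9^2 = 486).
min ATC = 486/9 + 66 − 12·9 + 9^2 = ¥93. That is the break-even price.
For ¥30 ≤ P < ¥93 the firm produces at a loss; below ¥30 it shuts down.

Shutdown price = ¥30; break-even price = ¥93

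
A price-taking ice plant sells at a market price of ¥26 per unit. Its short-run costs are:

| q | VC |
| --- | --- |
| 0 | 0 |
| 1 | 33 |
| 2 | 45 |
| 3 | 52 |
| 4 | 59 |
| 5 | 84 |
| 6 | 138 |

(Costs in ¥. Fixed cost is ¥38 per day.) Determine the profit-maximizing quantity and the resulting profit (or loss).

Tabulate TR − TC: q=0: -38; q=1: -45; q=2: -31; q=3: -12; q=4: 7; q=5: 8; q=6: -20.
Profit is maximized at q = 5. AVC there is 84/5 = ¥16.80 ≤ P, so producing beats shutting down (which would give -¥38).

q = 5; profit = ¥8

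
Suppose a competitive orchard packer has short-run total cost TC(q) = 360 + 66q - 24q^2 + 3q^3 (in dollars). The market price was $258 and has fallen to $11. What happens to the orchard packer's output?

MC = 66 - 48q + 9q^2; the shutdown threshold is min AVC = $18 (at q = 4).
With P = $258 above the shutdown price, P = MC gives q = 8.
At P = $11 < min AVC = $18, price no longer covers variable cost at any output, so the firm shuts down: q = 0.

Output falls from 8 to 0 (the firm shuts down)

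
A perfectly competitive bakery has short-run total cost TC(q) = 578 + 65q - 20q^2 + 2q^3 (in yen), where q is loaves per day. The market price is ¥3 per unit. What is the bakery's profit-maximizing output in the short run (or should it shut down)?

Shut down

Strip out fixed cost: VC = 65q - 20q^2 + 2q^3. Then AVC = 65 - 20q + 2q^2 and MC = 65 - 40q + 6q^2.
AVC is minimized where dAVC/dq = -20 + 4q = 0, at q = 5; min AVC = 65 - 20·5 + 2·5^2 = ¥15.
Since P = ¥3 < min AVC = ¥15, price fails to cover variable cost at any output.
Shutting down limits the loss to fixed cost, ¥578.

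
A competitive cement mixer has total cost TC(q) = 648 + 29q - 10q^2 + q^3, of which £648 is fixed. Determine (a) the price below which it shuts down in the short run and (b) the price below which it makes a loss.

AVC = 29 - 10q + q^2; minimized at q = 5, giving min AVC = £4. That is the shutdown price.
ATC = 648/q + 29 - 10q + q^2. Setting dATC/dq = −648/q^2 − 10 + 2q = 0 gives q = 9 (since 2·9^3 − 10·9^2 = 648).
min ATC = 648/9 + 29 − 10·9 + 9^2 = £92. That is the break-even price.
Between these two prices the firm operates at a loss; above £92 it earns a profit.

Shutdown price = £4; break-even price = £92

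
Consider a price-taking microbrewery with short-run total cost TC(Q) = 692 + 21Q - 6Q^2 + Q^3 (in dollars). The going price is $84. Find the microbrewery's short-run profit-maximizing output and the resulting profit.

Profit = -$300 at Q = 7

AVC = 21 - 6Q + Q^2 has its minimum $12 at Q = 3; price $84 clears that bar, so the firm operates.
MC = 21 - 12Q + 3Q^2. Setting P = MC and taking the root on the rising branch gives Q* = 7.
TR = 84·7 = 588. TC = 692 + 196 = 888. Profit = 588 − 888 = -$300.
That loss of $300 beats the $692 the firm would lose by shutting down; producing recovers $392 of fixed cost.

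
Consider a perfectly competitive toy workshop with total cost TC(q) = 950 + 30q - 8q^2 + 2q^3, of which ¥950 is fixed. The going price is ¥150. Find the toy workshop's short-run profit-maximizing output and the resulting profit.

AVC = 30 - 8q + 2q^2 has its minimum ¥22 at q = 2; price ¥150 clears that bar, so the firm operates.
MC = 30 - 16q + 6q^2. Setting P = MC and taking the root on the rising branch gives q* = 6.
TR = 150·6 = 900. TC = 950 + 324 = 1274. Profit = 900 − 1274 = -¥374.
Shutting down would mean losing the fixed cost of ¥950, so operating at a loss of ¥374 is better by ¥576.

Profit = -¥374 at q = 6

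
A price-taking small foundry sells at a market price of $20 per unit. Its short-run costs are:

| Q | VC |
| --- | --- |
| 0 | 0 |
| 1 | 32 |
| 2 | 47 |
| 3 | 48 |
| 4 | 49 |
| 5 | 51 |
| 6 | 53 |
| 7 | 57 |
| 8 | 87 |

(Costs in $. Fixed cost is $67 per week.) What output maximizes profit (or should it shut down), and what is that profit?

Compute π = P·Q − TC at each output: Q=0: -67; Q=1: -79; Q=2: -74; Q=3: -55; Q=4: -36; Q=5: -18; Q=6: 0; Q=7: 16; Q=8: 6.
Profit is maximized at Q = 7. AVC there is 57/7 = $8.14 ≤ P, so producing beats shutting down (which would give -$67).

Q = 7; profit = $16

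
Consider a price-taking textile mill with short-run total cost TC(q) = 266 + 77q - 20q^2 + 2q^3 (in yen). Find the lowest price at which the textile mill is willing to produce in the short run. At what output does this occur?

¥27 per unit, at q = 5

The firm shuts down when price falls below the minimum of average variable cost. AVC = VC/q = 77 - 20q + 2q^2.
At the minimum of AVC, MC = AVC. MC = 77 - 40q + 6q^2; setting MC = AVC gives 4q^2 - 20q = 0, so q = 5. min AVC = 27.
So the shutdown price is ¥27.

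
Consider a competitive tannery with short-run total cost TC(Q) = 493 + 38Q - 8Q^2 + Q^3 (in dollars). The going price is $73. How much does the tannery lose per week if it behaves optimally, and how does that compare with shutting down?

Profit = -$199 at Q = 7

AVC = 38 - 8Q + Q^2; min AVC = $22 at Q = 4. Since P = $73 ≥ min AVC, the firm produces.
MC = 38 - 16Q + 3Q^2. Setting P = MC and taking the root on the rising branch gives Q* = 7.
TR = 73·7 = 511. TC = 493 + 217 = 710. Profit = 511 − 710 = -$199.
Shutting down would mean losing the fixed cost of $493, so operating at a loss of $199 is better by $294.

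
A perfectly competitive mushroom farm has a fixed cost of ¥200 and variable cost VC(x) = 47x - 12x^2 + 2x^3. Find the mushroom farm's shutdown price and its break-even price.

Shutdown price = ¥29; break-even price = ¥77

Shutdown price = min AVC. AVC = 47 - 12x + 2x^2, with vertex at x = 3 and minimum ¥29.
ATC = 200/x + 47 - 12x + 2x^2. Setting dATC/dx = −200/x^2 − 12 + 4x = 0 gives x = 5 (since 4·5^3 − 12·5^2 = 200).
min ATC = 200/5 + 47 − 12·5 + 2·5^2 = ¥77. That is the break-even price.
For ¥29 ≤ P < ¥77 the firm produces at a loss; below ¥29 it shuts down.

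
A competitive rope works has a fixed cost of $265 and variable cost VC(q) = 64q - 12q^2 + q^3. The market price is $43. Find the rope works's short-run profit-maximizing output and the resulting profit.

AVC = 64 - 12q + q^2; min AVC = $28 at q = 6. Since P = $43 ≥ min AVC, the firm produces.
MC = 64 - 24q + 3q^2. Setting P = MC and taking the root on the rising branch gives q* = 7.
TR = 43·7 = 301. TC = 265 + 203 = 468. Profit = 301 − 468 = -$167.
That loss of $167 beats the $265 the firm would lose by shutting down; producing recovers $98 of fixed cost.

Profit = -$167 at q = 7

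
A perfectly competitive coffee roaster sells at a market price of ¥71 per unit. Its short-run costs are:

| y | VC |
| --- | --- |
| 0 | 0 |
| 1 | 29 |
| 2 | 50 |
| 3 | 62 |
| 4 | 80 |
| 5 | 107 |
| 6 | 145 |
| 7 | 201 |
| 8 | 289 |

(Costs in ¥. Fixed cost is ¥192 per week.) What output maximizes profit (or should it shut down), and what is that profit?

Compute π = P·y − TC at each output: y=0: -192; y=1: -150; y=2: -100; y=3: -41; y=4: 12; y=5: 56; y=6: 89; y=7: 104; y=8: 87.
Profit is maximized at y = 7. AVC there is 201/7 = ¥28.71 ≤ P, so producing beats shutting down (which would give -¥192).

y = 7; profit = ¥104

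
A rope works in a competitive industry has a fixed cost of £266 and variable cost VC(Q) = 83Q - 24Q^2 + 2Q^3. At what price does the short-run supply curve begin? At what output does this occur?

The shutdown price is the minimum of AVC. VC = 83Q - 24Q^2 + 2Q^3, so AVC = 83 - 24Q + 2Q^2.
dAVC/dQ = -24 + 4Q = 0 gives Q = 6. min AVC = 83 - 24·6 + 2·6^2 = 11.
So the shutdown price is £11.

£11 per unit, at Q = 6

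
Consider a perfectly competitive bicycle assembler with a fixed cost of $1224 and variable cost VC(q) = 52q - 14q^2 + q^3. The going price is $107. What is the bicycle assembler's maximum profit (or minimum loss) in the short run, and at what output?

AVC = 52 - 14q + q^2 has its minimum $3 at q = 7; price $107 clears that bar, so the firm operates.
MC = 52 - 28q + 3q^2. Setting P = MC and taking the root on the rising branch gives q* = 11.
TR = 107·11 = 1177. TC = 1224 + 209 = 1433. Profit = 1177 − 1433 = -$256.
By producing, the firm covers all variable cost plus $968 of fixed cost; shutting down would lose the full $1224.

Profit = -$256 at q = 11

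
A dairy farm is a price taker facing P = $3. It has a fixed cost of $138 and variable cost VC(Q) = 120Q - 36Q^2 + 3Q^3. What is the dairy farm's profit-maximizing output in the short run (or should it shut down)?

Shut down

From TC, MC = TC'(Q) = 120 - 72Q + 9Q^2 and AVC = VC/Q = 120 - 36Q + 3Q^2.
AVC hits its minimum where MC = AVC, at Q = 6, giving min AVC = 120 - 36·6 + 3·6^2 = $12.
P = $3 lies below min AVC = $12; no output level covers variable cost.
Best response: produce nothing and absorb the $138 fixed cost.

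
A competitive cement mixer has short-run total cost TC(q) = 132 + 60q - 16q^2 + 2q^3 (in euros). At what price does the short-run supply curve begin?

€28 per unit

Short-run supply begins at min AVC. From VC = 60q - 16q^2 + 2q^3, AVC = 60 - 16q + 2q^2.
dAVC/dq = -16 + 4q = 0 gives q = 4. min AVC = 60 - 16·4 + 2·4^2 = 28.
The firm shuts down for any P below €28.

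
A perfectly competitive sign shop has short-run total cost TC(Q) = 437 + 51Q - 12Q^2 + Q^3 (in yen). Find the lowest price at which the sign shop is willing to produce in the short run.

¥15 per unit

Short-run supply begins at min AVC. From VC = 51Q - 12Q^2 + Q^3, AVC = 51 - 12Q + Q^2.
dAVC/dQ = -12 + 2Q = 0 gives Q = 6. min AVC = 51 - 12·6 + 6^2 = 15.
For P < ¥15 the firm produces nothing.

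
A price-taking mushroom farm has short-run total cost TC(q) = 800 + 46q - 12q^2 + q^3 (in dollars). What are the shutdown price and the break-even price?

Shutdown price = $10; break-even price = $106

Shutdown price = min AVC. AVC = 46 - 12q + q^2, with vertex at q = 6 and minimum $10.
ATC = 800/q + 46 - 12q + q^2. Setting dATC/dq = −800/q^2 − 12 + 2q = 0 gives q = 10 (since 2·10^3 − 12·10^2 = 800).
min ATC = 800/10 + 46 − 12·10 + 10^2 = $106. That is the break-even price.
For $10 ≤ P < $106 the firm produces at a loss; below $10 it shuts down.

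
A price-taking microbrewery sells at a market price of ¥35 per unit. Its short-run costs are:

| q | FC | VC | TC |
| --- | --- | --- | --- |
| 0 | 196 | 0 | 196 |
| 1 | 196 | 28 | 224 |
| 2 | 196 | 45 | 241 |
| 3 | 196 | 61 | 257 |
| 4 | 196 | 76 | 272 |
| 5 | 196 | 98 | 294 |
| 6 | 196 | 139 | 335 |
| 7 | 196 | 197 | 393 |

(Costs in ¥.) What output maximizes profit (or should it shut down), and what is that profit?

Tabulate TR − TC: q=0: -196; q=1: -189; q=2: -171; q=3: -152; q=4: -132; q=5: -119; q=6: -125; q=7: -148.
Profit is maximized at q = 5. AVC there is 98/5 = ¥19.60 ≤ P, so producing beats shutting down (which would give -¥196).

q = 5; profit = -¥119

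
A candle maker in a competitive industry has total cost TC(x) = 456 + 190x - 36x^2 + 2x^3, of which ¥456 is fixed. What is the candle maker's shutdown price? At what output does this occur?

The shutdown price is the minimum of AVC. VC = 190x - 36x^2 + 2x^3, so AVC = 190 - 36x + 2x^2.
dAVC/dx = -36 + 4x = 0 gives x = 9. min AVC = 190 - 36·9 + 2·9^2 = 28.
So the shutdown price is ¥28.

¥28 per unit, at x = 9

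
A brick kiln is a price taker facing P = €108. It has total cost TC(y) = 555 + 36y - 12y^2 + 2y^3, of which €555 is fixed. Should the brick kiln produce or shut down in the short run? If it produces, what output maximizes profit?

Strip out fixed cost: VC = 36y - 12y^2 + 2y^3. Then AVC = 36 - 12y + 2y^2 and MC = 36 - 24y + 6y^2.
AVC is minimized where dAVC/dy = -12 + 4y = 0, at y = 3; min AVC = 36 - 12·3 + 2·3^2 = €18.
Because €108 ≥ €18, revenue can cover variable cost; the firm operates.
P = MC gives -72 - 24y + 6y^2 = 0, with roots -2 and 6. Take the larger (rising MC): y* = 6.
Check: AVC at y = 6 is €36 ≤ P, so revenue covers variable cost.
Profit = P·y − TC = 108·6 − 771 = -€123, a loss, but smaller than the €555 fixed cost the firm would lose by shutting down.

Produce at y = 6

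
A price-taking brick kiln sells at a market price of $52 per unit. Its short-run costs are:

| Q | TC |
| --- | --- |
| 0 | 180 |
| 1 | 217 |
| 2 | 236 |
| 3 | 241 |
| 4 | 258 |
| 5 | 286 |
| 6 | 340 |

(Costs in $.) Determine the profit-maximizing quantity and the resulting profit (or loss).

Q = 5; profit = -$26

Tabulate TR − TC: Q=0: -180; Q=1: -165; Q=2: -132; Q=3: -85; Q=4: -50; Q=5: -26; Q=6: -28.
Profit is maximized at Q = 5. AVC there is 106/5 = $21.20 ≤ P, so producing beats shutting down (which would give -$180).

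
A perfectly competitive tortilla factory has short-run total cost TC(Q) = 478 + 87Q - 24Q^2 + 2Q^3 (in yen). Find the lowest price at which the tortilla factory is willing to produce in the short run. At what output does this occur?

The shutdown price is the minimum of AVC. VC = 87Q - 24Q^2 + 2Q^3, so AVC = 87 - 24Q + 2Q^2.
At the minimum of AVC, MC = AVC. MC = 87 - 48Q + 6Q^2; setting MC = AVC gives 4Q^2 - 24Q = 0, so Q = 6. min AVC = 15.
The firm shuts down for any P below ¥15.

¥15 per unit, at Q = 6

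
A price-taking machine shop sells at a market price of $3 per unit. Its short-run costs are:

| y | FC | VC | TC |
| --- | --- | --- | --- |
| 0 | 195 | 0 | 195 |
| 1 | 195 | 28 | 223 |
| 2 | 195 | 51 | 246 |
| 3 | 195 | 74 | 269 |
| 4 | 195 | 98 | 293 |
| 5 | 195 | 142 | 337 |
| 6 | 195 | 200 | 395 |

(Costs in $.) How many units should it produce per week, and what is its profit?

Profit at each row (π = 3y − TC): y=0: -195; y=1: -220; y=2: -240; y=3: -260; y=4: -281; y=5: -322; y=6: -377.
Profit is highest at y = 0. Equivalently, the lowest AVC in the table is 98/4 ≈ $24.50 at y = 4, and P = $3 falls below it — price never covers variable cost, so the firm shuts down and loses only its fixed cost.

y = 0 (shut down); profit = -$195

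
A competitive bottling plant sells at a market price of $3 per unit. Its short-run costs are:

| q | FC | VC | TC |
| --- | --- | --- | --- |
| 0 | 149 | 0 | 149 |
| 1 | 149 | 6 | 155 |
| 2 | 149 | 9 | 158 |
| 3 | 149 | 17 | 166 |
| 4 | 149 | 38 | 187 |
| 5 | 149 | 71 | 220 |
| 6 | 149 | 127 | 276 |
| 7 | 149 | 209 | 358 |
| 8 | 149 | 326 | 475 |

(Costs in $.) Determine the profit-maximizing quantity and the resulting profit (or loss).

Compute π = P·q − TC at each output: q=0: -149; q=1: -152; q=2: -152; q=3: -157; q=4: -175; q=5: -205; q=6: -258; q=7: -337; q=8: -451.
Profit is highest at q = 0. Equivalently, the lowest AVC in the table is 9/2 ≈ $4.50 at q = 2, and P = $3 falls below it — price never covers variable cost, so the firm shuts down and loses only its fixed cost.

q = 0 (shut down); profit = -$149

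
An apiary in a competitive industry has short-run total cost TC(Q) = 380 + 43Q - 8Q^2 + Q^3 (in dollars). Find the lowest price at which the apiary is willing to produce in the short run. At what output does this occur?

The firm shuts down when price falls below the minimum of average variable cost. AVC = VC/Q = 43 - 8Q + Q^2.
At the minimum of AVC, MC = AVC. MC = 43 - 16Q + 3Q^2; setting MC = AVC gives 2Q^2 - 8Q = 0, so Q = 4. min AVC = 27.
For P < $27 the firm produces nothing.

$27 per unit, at Q = 4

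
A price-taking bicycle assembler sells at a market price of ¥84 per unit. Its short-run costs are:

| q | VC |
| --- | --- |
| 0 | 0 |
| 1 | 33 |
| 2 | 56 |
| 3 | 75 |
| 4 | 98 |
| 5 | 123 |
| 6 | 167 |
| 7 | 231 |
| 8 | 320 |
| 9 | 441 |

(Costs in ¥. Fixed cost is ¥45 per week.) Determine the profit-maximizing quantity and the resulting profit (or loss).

Tabulate TR − TC: q=0: -45; q=1: 6; q=2: 67; q=3: 132; q=4: 193; q=5: 252; q=6: 292; q=7: 312; q=8: 307; q=9: 270.
Profit is maximized at q = 7. AVC there is 231/7 = ¥33 ≤ P, so producing beats shutting down (which would give -¥45).

q = 7; profit = ¥312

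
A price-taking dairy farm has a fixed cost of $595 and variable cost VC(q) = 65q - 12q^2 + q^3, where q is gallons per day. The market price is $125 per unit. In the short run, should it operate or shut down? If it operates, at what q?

From TC, MC = TC'(q) = 65 - 24q + 3q^2 and AVC = VC/q = 65 - 12q + q^2.
AVC hits its minimum where MC = AVC, at q = 6, giving min AVC = 65 - 12·6 + 6^2 = $29.
P = $125 exceeds min AVC = $29, so the firm stays open.
Set P = MC: 125 = 65 - 24q + 3q^2 → -60 - 24q + 3q^2 = 0. The roots are q = -2 and q = 10; the profit-maximizing output is on the rising part of MC, so q* = 10.
Check: AVC at q = 10 is $45 ≤ P, so revenue covers variable cost.
Profit = P·q − TC = 125·10 − 1045 = $205.

Produce at q = 10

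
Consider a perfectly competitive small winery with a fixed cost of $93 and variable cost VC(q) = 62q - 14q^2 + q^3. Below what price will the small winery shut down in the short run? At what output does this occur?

Short-run supply begins at min AVC. From VC = 62q - 14q^2 + q^3, AVC = 62 - 14q + q^2.
At the minimum of AVC, MC = AVC. MC = 62 - 28q + 3q^2; setting MC = AVC gives 2q^2 - 14q = 0, so q = 7. min AVC = 13.
The firm shuts down for any P below $13.

$13 per unit, at q = 7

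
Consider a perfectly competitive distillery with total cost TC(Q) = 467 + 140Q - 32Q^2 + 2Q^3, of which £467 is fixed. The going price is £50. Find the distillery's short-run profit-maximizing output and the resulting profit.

Profit = -£143 at Q = 9

AVC = 140 - 32Q + 2Q^2; min AVC = £12 at Q = 8. Since P = £50 ≥ min AVC, the firm produces.
MC = 140 - 64Q + 6Q^2. Setting P = MC and taking the root on the rising branch gives Q* = 9.
TR = 50·9 = 450. TC = 467 + 126 = 593. Profit = 450 − 593 = -£143.
That loss of £143 beats the £467 the firm would lose by shutting down; producing recovers £324 of fixed cost.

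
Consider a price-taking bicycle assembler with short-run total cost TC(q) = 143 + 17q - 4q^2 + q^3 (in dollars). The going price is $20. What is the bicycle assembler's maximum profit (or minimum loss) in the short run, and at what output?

Profit = -$125 at q = 3

AVC = 17 - 4q + q^2 has its minimum $13 at q = 2; price $20 clears that bar, so the firm operates.
MC = 17 - 8q + 3q^2. Setting P = MC and taking the root on the rising branch gives q* = 3.
TR = 20·3 = 60. TC = 143 + 42 = 185. Profit = 60 − 185 = -$125.
By producing, the firm covers all variable cost plus $18 of fixed cost; shutting down would lose the full $143.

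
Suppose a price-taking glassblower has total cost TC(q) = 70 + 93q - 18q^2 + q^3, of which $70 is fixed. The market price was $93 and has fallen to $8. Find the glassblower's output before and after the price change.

MC = 93 - 36q + 3q^2; the shutdown threshold is min AVC = $12 (at q = 9).
With P = $93 above the shutdown price, P = MC gives q = 12.
At P = $8 < min AVC = $12, price no longer covers variable cost at any output, so the firm shuts down: q = 0.

Output falls from 12 to 0 (the firm shuts down)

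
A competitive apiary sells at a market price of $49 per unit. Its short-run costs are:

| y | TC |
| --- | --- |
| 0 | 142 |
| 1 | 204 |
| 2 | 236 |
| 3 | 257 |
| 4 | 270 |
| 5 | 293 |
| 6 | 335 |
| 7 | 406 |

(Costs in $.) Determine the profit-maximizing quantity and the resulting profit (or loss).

Profit at each row (π = 49y − TC): y=0: -142; y=1: -155; y=2: -138; y=3: -110; y=4: -74; y=5: -48; y=6: -41; y=7: -63.
Profit is maximized at y = 6. AVC there is 193/6 = $32.17 ≤ P, so producing beats shutting down (which would give -$142).

y = 6; profit = -$41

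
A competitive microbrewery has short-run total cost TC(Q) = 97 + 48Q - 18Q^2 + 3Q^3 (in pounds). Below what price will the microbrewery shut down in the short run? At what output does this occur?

£21 per unit, at Q = 3

Short-run supply begins at min AVC. From VC = 48Q - 18Q^2 + 3Q^3, AVC = 48 - 18Q + 3Q^2.
dAVC/dQ = -18 + 6Q = 0 gives Q = 3. min AVC = 48 - 18·3 + 3·3^2 = 21.
For P < £21 the firm produces nothing.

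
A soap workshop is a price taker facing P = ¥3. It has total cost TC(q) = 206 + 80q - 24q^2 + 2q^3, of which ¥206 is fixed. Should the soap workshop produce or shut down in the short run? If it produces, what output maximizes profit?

Strip out fixed cost: VC = 80q - 24q^2 + 2q^3. Then AVC = 80 - 24q + 2q^2 and MC = 80 - 48q + 6q^2.
AVC is minimized where dAVC/dq = -24 + 4q = 0, at q = 6; min AVC = 80 - 24·6 + 2·6^2 = ¥8.
P = ¥3 lies below min AVC = ¥8; no output level covers variable cost.
Best response: produce nothing and absorb the ¥206 fixed cost.

Shut down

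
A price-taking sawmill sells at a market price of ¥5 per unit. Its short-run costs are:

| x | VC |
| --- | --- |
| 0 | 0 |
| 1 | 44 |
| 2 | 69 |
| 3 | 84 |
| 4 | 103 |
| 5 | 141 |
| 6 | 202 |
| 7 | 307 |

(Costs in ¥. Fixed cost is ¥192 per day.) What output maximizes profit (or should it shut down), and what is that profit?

Tabulate TR − TC: x=0: -192; x=1: -231; x=2: -251; x=3: -261; x=4: -275; x=5: -308; x=6: -364; x=7: -464.
Profit is highest at x = 0. Equivalently, the lowest AVC in the table is 103/4 ≈ ¥25.75 at x = 4, and P = ¥5 falls below it — price never covers variable cost, so the firm shuts down and loses only its fixed cost.

x = 0 (shut down); profit = -¥192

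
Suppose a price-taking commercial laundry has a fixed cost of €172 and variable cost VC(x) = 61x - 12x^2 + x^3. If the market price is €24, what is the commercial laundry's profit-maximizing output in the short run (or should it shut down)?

Shut down

Variable cost is VC = 61x - 12x^2 + x^3, so AVC = VC/x = 61 - 12x + x^2 and MC = dTC/dx = 61 - 24x + 3x^2.
The AVC parabola has its vertex at x = 12/2 = 6, where AVC = 61 - 12·6 + 6^2 = €25.
With P < min AVC (€24 < €25), every unit sold adds to the loss.
The firm minimizes its loss by shutting down and losing only its fixed cost of €172.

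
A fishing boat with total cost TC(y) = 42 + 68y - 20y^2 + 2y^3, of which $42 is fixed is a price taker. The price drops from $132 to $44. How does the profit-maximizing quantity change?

MC = 68 - 40y + 6y^2; the shutdown threshold is min AVC = $18 (at y = 5).
At P = $132 ≥ min AVC, set P = MC on the rising branch: y = 8.
At P = $44 ≥ min AVC, set P = MC: y = 6. The firm stays open but cuts output.

Output falls from 8 to 6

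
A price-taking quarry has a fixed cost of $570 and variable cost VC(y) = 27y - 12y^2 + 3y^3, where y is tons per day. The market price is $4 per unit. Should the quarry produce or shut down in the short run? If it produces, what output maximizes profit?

Shut down

Variable cost is VC = 27y - 12y^2 + 3y^3, so AVC = VC/y = 27 - 12y + 3y^2 and MC = dTC/dy = 27 - 24y + 9y^2.
The AVC parabola has its vertex at y = 12/6 = 2, where AVC = 27 - 12·2 + 3·2^2 = $15.
P = $4 lies below min AVC = $15; no output level covers variable cost.
Shutting down limits the loss to fixed cost, $570.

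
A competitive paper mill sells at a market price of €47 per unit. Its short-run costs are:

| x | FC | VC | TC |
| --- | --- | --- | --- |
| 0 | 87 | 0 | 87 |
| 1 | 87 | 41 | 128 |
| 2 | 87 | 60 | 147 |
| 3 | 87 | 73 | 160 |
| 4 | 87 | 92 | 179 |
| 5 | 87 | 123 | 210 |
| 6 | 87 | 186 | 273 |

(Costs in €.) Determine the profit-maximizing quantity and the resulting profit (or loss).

Tabulate TR − TC: x=0: -87; x=1: -81; x=2: -53; x=3: -19; x=4: 9; x=5: 25; x=6: 9.
Profit is maximized at x = 5. AVC there is 123/5 = €24.60 ≤ P, so producing beats shutting down (which would give -€87).

x = 5; profit = €25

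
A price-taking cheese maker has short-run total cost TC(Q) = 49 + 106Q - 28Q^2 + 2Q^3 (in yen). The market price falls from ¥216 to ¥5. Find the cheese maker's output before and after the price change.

Output falls from 11 to 0 (the firm shuts down)

MC = 106 - 56Q + 6Q^2; the shutdown threshold is min AVC = ¥8 (at Q = 7).
At P = ¥216 ≥ min AVC, set P = MC on the rising branch: Q = 11.
At P = ¥5 < min AVC = ¥8, price no longer covers variable cost at any output, so the firm shuts down: Q = 0.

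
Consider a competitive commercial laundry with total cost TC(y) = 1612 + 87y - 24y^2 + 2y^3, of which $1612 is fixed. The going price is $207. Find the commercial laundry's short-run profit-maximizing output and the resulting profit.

Profit = -$12 at y = 10

AVC = 87 - 24y + 2y^2; min AVC = $15 at y = 6. Since P = $207 ≥ min AVC, the firm produces.
With MC = 87 - 48y + 6y^2, P = MC on the upward-sloping part at y* = 10.
TR = 207·10 = 2070. TC = 1612 + 470 = 2082. Profit = 2070 − 2082 = -$12.
Shutting down would mean losing the fixed cost of $1612, so operating at a loss of $12 is better by $1600.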